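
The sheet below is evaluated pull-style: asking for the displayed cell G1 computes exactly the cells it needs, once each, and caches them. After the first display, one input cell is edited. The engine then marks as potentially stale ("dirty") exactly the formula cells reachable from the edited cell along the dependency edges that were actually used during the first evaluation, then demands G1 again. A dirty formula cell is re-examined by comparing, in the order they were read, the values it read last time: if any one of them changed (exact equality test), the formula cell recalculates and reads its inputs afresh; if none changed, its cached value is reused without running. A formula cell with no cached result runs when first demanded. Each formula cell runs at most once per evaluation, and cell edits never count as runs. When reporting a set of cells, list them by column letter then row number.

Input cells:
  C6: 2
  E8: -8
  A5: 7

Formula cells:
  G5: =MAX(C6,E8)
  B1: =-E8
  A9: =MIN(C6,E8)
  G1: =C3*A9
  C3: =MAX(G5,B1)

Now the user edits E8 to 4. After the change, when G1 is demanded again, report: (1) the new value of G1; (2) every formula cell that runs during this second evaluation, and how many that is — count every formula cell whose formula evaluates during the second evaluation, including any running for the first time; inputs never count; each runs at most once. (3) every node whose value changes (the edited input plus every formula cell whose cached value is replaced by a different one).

Demanding G1 again yields 8.
5 formula cells run: A9, B1, C3, G1, G5.
The nodes whose values change: A9, B1, C3, E8, G1, G5.

First demand of the output computes:
  A9 = MIN(2, -8) = -8
  B1 = -(-8) = 8
  G5 = MAX(2, -8) = 2
  C3 = MAX(2, 8) = 8
  G1 = 8 * -8 = -64

After the edit, cleaning proceeds:
  A9: a read changed (E8 -8->4) — executes, giving 2.
  B1: a read changed (E8 -8->4) — executes, giving -4.
  G5: a read changed (E8 -8->4) — executes, giving 4.
  C3: a read changed (G5 2->4; B1 8->-4) — executes, giving 4.
  G1: a read changed (C3 8->4; A9 -8->2) — executes, giving 8.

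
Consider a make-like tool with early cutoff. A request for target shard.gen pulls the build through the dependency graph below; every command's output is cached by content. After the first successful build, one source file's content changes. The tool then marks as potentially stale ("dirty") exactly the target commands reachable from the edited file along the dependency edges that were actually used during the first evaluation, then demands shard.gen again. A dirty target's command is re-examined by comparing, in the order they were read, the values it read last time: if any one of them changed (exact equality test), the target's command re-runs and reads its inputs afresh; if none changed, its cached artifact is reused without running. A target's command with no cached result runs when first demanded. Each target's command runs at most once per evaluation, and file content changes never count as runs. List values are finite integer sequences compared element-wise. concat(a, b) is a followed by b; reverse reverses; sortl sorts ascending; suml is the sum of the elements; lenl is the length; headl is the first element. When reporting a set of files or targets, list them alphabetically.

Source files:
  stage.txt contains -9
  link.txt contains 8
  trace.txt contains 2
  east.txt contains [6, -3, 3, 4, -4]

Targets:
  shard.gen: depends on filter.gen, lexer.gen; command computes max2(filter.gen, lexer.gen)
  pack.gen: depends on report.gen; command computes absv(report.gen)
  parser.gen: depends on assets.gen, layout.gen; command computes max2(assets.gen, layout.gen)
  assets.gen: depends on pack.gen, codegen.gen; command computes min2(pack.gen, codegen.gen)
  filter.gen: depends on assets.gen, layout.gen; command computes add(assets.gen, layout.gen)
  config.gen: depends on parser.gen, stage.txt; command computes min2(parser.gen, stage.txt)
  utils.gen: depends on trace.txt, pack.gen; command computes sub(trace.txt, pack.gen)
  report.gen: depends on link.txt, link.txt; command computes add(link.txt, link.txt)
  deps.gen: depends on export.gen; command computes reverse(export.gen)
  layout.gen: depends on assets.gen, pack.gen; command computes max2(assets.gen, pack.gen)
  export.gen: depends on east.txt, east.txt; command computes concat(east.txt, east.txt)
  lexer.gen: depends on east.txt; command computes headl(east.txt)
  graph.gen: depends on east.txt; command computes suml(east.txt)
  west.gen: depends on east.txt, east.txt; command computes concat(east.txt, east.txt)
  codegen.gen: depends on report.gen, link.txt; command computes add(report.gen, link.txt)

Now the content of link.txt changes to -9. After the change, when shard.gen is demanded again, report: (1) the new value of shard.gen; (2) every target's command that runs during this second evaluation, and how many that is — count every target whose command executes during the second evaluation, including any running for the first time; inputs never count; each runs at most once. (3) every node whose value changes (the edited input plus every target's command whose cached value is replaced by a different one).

Demanding shard.gen again yields 6.
7 target commands run: assets.gen, codegen.gen, filter.gen, layout.gen, pack.gen, report.gen, shard.gen.
The nodes whose values change: assets.gen, codegen.gen, filter.gen, layout.gen, link.txt, pack.gen, report.gen, shard.gen.

First demand of the output computes:
  lexer.gen = headl([6, -3, 3, 4, -4]) = 6
  report.gen = add(8, 8) = 16
  codegen.gen = add(16, 8) = 24
  pack.gen = absv(16) = 16
  assets.gen = min2(16, 24) = 16
  layout.gen = max2(16, 16) = 16
  filter.gen = add(16, 16) = 32
  shard.gen = max2(32, 6) = 32

After the edit, cleaning proceeds:
  report.gen: a read changed (link.txt 8->-9; link.txt 8->-9) — executes, giving -18.
  codegen.gen: a read changed (report.gen 16->-18; link.txt 8->-9) — executes, giving -27.
  pack.gen: a read changed (report.gen 16->-18) — executes, giving 18.
  assets.gen: a read changed (pack.gen 16->18; codegen.gen 24->-27) — executes, giving -27.
  layout.gen: a read changed (assets.gen 16->-27; pack.gen 16->18) — executes, giving 18.
  filter.gen: a read changed (assets.gen 16->-27; layout.gen 16->18) — executes, giving -9.
  shard.gen: a read changed (filter.gen 32->-9) — executes, giving 6.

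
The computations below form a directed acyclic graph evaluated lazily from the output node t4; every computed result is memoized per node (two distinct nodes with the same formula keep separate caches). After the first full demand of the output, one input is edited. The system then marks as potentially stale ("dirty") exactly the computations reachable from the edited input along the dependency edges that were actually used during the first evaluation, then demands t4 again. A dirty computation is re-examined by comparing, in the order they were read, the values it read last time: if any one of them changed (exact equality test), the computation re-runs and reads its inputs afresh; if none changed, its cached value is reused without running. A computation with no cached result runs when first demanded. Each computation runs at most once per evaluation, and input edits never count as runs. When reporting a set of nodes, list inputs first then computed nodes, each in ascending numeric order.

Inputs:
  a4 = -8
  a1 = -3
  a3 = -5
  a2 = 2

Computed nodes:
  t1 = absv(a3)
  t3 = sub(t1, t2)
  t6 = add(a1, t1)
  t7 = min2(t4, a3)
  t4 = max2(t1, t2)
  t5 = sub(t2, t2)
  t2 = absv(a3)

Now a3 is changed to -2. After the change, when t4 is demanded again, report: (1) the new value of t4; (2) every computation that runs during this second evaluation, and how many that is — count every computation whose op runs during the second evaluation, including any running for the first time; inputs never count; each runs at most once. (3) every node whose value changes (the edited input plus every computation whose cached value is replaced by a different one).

First demand of the output computes:
  t1 = absv(-5) = 5
  t2 = absv(-5) = 5
  t4 = max2(5, 5) = 5

After the edit, cleaning proceeds:
  t1: a read changed (a3 -5->-2) — executes, giving 2.
  t2: a read changed (a3 -5->-2) — executes, giving 2.
  t4: a read changed (t1 5->2; t2 5->2) — executes, giving 2.

Demanding t4 again yields 2.
3 computations run: t1, t2, t4.
The nodes whose values change: a3, t1, t2, t4.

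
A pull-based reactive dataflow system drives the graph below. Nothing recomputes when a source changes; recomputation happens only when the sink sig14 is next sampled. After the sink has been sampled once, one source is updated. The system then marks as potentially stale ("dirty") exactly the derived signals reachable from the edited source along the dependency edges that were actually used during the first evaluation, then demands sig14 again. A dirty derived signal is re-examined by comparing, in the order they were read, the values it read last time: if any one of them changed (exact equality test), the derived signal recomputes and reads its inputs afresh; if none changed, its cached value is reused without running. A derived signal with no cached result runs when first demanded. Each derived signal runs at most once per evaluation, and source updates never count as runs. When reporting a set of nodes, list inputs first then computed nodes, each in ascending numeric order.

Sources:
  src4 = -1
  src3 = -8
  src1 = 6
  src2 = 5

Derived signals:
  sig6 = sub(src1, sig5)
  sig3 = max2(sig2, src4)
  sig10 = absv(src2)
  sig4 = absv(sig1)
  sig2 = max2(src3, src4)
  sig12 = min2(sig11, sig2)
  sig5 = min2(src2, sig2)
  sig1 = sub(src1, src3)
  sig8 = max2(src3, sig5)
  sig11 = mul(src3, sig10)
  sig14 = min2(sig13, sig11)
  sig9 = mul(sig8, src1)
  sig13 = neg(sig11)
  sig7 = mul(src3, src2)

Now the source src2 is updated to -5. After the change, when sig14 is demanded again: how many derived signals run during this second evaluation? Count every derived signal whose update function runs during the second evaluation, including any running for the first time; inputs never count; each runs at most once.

Derived signals that run: sig10 — 1 in total.
Key observation: the change is absorbed at sig10 — it re-runs but produces the same value, and the output's value is unchanged.

First evaluation (everything demanded from the output):
  sig10 = absv(5) = 5
  sig11 = mul(-8, 5) = -40
  sig13 = neg(-40) = 40
  sig14 = min2(40, -40) = -40

Propagation after the edit:
  sig10: runs — src2 5->-5; result 5 (same value as before).
  sig11: checked — values it read are unchanged (src3 unchanged, sig10 unchanged); reused cached -40 without running.
  sig13: checked — values it read are unchanged (sig11 unchanged); reused cached 40 without running.
  sig14: checked — values it read are unchanged (sig13 unchanged, sig11 unchanged); reused cached -40 without running.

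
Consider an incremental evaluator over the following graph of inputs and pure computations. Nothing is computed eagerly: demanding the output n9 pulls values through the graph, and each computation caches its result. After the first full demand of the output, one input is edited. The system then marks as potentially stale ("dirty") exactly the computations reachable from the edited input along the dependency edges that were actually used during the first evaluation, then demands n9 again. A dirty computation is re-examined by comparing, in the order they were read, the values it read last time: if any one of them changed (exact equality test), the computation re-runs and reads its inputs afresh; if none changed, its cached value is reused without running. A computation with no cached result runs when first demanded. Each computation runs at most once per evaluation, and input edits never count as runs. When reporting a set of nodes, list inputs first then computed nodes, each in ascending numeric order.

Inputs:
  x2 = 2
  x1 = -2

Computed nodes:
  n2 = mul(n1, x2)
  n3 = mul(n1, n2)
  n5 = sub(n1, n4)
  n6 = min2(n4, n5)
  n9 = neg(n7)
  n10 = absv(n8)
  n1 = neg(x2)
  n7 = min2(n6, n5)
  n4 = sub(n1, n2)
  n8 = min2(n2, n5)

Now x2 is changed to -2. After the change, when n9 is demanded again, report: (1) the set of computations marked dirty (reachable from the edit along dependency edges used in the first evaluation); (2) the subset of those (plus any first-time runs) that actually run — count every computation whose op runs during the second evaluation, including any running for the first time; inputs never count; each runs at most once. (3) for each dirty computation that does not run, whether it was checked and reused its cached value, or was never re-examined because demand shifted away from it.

Initial pass — values computed on the first demand:
  n1 = neg(2) = -2
  n2 = mul(-2, 2) = -4
  n4 = sub(-2, -4) = 2
  n5 = sub(-2, 2) = -4
  n6 = min2(2, -4) = -4
  n7 = min2(-4, -4) = -4
  n9 = neg(-4) = 4

Second demand — change propagation:
  n1: re-runs because x2 2->-2; new result 2.
  n2: re-runs because n1 -2->2; x2 2->-2; new result -4 (unchanged).
  n4: re-runs because n1 -2->2; new result 6.
  n5: re-runs because n1 -2->2; n4 2->6; new result -4 (unchanged).
  n6: re-runs because n4 2->6; new result -4 (unchanged).
  n7: re-examined; everything it read last time is the same (n6 unchanged, n5 unchanged) — cache -4 kept, no run.
  n9: re-examined; everything it read last time is the same (n7 unchanged) — cache 4 kept, no run.

The important point: at n7 every value read last time is unchanged, so the dirty flag clears without a run.

Dirty set: n1, n2, n4, n5, n6, n7, n9.
Run set: n1, n2, n4, n5, n6 (5 run).
Re-examined without running (cache reused): n7, n9.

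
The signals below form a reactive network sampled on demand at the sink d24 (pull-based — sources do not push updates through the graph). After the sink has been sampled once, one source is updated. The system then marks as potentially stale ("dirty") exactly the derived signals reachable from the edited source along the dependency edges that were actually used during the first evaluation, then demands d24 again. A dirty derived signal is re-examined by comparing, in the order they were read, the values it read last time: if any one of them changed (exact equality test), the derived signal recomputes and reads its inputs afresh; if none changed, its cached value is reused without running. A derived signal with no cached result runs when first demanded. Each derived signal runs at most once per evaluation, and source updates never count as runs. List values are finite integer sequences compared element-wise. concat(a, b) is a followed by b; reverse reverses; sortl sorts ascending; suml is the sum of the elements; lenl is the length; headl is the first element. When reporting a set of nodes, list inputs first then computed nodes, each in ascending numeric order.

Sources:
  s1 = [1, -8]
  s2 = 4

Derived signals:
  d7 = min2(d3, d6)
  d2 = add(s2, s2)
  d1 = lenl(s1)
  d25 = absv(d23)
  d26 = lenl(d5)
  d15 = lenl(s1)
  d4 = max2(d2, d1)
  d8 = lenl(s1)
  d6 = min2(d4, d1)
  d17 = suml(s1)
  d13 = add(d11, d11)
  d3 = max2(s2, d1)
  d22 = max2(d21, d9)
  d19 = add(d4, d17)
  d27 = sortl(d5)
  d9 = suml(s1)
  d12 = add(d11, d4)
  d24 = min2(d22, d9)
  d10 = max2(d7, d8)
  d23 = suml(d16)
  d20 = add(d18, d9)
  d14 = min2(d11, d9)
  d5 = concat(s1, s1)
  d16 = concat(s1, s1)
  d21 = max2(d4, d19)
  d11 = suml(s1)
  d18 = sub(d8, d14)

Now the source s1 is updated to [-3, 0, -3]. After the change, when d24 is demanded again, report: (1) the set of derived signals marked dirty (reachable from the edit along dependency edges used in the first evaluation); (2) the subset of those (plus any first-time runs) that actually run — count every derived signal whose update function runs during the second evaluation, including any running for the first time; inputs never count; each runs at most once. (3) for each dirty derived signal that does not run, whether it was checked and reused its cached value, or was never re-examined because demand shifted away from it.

Dirty set: d1, d4, d9, d17, d19, d21, d22, d24.
Run set: d1, d4, d9, d17, d19, d21, d22, d24 (8 run).
All dirty derived signals ended up running.

Initial pass — values computed on the first demand:
  d1 = lenl([1, -8]) = 2
  d2 = add(4, 4) = 8
  d4 = max2(8, 2) = 8
  d9 = suml([1, -8]) = -7
  d17 = suml([1, -8]) = -7
  d19 = add(8, -7) = 1
  d21 = max2(8, 1) = 8
  d22 = max2(8, -7) = 8
  d24 = min2(8, -7) = -7

Second demand — change propagation:
  d1: re-runs because s1 [1, -8]->[-3, 0, -3]; new result 3.
  d4: re-runs because d1 2->3; new result 8 (unchanged).
  d9: re-runs because s1 [1, -8]->[-3, 0, -3]; new result -6.
  d17: re-runs because s1 [1, -8]->[-3, 0, -3]; new result -6.
  d19: re-runs because d17 -7->-6; new result 2.
  d21: re-runs because d19 1->2; new result 8 (unchanged).
  d22: re-runs because d9 -7->-6; new result 8 (unchanged).
  d24: re-runs because d9 -7->-6; new result -6.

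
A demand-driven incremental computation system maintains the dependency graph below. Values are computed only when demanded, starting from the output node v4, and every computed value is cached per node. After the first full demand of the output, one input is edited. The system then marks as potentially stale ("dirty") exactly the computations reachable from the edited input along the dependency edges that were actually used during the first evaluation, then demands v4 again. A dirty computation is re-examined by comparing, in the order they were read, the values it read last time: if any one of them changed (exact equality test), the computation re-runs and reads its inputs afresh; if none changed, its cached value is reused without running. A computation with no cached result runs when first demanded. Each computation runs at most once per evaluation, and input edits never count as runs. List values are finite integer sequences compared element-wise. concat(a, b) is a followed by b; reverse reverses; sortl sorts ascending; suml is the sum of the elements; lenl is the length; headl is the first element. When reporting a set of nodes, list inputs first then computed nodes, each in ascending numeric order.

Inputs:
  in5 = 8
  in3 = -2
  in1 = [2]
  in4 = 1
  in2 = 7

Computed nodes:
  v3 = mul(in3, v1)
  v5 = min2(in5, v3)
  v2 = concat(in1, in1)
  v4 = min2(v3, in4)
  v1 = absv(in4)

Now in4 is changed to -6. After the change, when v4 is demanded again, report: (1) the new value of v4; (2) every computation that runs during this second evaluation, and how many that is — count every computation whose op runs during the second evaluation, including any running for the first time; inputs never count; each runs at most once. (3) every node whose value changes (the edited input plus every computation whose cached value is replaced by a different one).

New value of v4: -12.
Computations that run: v1, v3, v4 — 3 in total.
Values that change: in4, v1, v3, v4.

First evaluation (everything demanded from the output):
  v1 = absv(1) = 1
  v3 = mul(-2, 1) = -2
  v4 = min2(-2, 1) = -2

Propagation after the edit:
  v1: runs — in4 1->-6; result 6.
  v3: runs — v1 1->6; result -12.
  v4: runs — v3 -2->-12; in4 1->-6; result -12.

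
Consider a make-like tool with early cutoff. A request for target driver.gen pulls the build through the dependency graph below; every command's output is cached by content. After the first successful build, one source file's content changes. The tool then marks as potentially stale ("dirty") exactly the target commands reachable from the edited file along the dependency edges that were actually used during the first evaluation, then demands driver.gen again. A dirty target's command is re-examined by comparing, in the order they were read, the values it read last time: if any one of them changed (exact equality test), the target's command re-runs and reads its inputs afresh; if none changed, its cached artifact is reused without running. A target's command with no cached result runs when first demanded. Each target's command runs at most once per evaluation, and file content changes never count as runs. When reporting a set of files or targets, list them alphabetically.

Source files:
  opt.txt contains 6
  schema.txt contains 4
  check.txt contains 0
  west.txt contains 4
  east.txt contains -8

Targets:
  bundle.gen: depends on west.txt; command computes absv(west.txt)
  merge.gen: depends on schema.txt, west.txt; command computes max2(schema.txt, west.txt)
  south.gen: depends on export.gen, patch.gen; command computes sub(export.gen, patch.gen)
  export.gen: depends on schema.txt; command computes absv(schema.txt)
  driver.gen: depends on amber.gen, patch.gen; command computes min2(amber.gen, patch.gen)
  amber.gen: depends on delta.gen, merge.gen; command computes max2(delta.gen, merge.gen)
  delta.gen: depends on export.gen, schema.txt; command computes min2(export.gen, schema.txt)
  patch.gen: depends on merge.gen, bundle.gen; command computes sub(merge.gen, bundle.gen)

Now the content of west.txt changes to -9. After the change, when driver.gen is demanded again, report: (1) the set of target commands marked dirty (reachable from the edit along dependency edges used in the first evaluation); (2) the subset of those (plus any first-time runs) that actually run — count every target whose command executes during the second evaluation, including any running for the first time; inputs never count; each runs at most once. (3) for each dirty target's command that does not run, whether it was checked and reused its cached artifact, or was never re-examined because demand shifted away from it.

The edit dirties: amber.gen, bundle.gen, driver.gen, merge.gen, patch.gen.
4 target commands run: bundle.gen, driver.gen, merge.gen, patch.gen.
Cache hits after checking: amber.gen.
Note where the cutoff bites: amber.gen is checked, finds nothing changed, and keeps its cache.

First demand of the output computes:
  bundle.gen = absv(4) = 4
  export.gen = absv(4) = 4
  delta.gen = min2(4, 4) = 4
  merge.gen = max2(4, 4) = 4
  amber.gen = max2(4, 4) = 4
  patch.gen = sub(4, 4) = 0
  driver.gen = min2(4, 0) = 0

After the edit, cleaning proceeds:
  bundle.gen: a read changed (west.txt 4->-9) — executes, giving 9.
  merge.gen: a read changed (west.txt 4->-9) — executes, giving 4 — identical to its old value.
  amber.gen: dirty, but its reads are unchanged (delta.gen unchanged, merge.gen unchanged); cached 4 stands.
  patch.gen: a read changed (bundle.gen 4->9) — executes, giving -5.
  driver.gen: a read changed (patch.gen 0->-5) — executes, giving -5.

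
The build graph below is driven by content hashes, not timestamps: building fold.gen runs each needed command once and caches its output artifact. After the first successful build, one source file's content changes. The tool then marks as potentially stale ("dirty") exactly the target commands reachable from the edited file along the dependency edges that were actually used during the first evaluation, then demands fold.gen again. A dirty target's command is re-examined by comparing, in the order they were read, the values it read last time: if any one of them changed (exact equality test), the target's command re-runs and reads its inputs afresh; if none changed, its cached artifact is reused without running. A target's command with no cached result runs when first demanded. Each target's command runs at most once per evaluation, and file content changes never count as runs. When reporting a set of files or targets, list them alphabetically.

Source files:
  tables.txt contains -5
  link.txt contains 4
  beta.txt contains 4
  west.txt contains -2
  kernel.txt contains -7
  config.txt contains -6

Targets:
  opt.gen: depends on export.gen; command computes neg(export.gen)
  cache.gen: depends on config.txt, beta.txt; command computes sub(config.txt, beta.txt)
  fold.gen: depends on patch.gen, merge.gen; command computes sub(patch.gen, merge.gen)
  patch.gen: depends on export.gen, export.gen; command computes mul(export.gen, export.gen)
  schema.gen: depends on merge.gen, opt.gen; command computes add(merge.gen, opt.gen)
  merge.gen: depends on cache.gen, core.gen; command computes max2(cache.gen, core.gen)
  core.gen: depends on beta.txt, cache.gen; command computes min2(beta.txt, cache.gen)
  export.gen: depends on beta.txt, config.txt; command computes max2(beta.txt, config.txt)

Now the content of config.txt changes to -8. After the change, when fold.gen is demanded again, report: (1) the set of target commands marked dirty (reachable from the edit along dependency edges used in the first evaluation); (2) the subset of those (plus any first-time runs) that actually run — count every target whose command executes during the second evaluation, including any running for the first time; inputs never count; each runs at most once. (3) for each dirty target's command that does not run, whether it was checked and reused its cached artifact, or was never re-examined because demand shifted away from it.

Initial pass — values computed on the first demand:
  cache.gen = sub(-6, 4) = -10
  core.gen = min2(4, -10) = -10
  export.gen = max2(4, -6) = 4
  merge.gen = max2(-10, -10) = -10
  patch.gen = mul(4, 4) = 16
  fold.gen = sub(16, -10) = 26

Second demand — change propagation:
  cache.gen: re-runs because config.txt -6->-8; new result -12.
  core.gen: re-runs because cache.gen -10->-12; new result -12.
  export.gen: re-runs because config.txt -6->-8; new result 4 (unchanged).
  merge.gen: re-runs because cache.gen -10->-12; core.gen -10->-12; new result -12.
  patch.gen: re-examined; everything it read last time is the same (export.gen unchanged, export.gen unchanged) — cache 16 kept, no run.
  fold.gen: re-runs because merge.gen -10->-12; new result 28.

The important point: at patch.gen every value read last time is unchanged, so the dirty flag clears without a run.

Dirty set: cache.gen, core.gen, export.gen, fold.gen, merge.gen, patch.gen.
Run set: cache.gen, core.gen, export.gen, fold.gen, merge.gen (5 run).
Re-examined without running (cache reused): patch.gen.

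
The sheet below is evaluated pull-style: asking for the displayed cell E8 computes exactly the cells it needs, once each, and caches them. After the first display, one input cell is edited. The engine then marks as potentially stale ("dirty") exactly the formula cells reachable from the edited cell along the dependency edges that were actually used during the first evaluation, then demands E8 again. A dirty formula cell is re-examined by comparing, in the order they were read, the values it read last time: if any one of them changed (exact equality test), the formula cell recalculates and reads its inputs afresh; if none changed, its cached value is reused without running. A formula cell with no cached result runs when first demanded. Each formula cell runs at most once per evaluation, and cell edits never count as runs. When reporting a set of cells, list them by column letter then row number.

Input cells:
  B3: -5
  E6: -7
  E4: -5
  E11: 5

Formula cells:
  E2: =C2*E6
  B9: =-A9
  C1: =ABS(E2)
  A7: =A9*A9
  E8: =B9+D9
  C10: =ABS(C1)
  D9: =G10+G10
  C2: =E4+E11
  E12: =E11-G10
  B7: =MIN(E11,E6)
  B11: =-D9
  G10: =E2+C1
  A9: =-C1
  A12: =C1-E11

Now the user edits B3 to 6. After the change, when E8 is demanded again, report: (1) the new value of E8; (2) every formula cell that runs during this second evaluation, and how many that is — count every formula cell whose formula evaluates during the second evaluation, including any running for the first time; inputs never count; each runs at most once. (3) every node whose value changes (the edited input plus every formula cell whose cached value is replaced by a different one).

First demand of the output computes:
  C2 = -5 + 5 = 0
  E2 = 0 * -7 = 0
  C1 = ABS(0) = 0
  A9 = -(0) = 0
  B9 = -(0) = 0
  G10 = 0 + 0 = 0
  D9 = 0 + 0 = 0
  E8 = 0 + 0 = 0

After the edit, cleaning proceeds:
  no node depends on B3 at all; the second demand re-runs nothing.

Note the shortcut — nothing in the graph depends on B3 at all, so no recomputation happens.

Demanding E8 again yields 0.
0 formula cells run: none.
The nodes whose values change: B3.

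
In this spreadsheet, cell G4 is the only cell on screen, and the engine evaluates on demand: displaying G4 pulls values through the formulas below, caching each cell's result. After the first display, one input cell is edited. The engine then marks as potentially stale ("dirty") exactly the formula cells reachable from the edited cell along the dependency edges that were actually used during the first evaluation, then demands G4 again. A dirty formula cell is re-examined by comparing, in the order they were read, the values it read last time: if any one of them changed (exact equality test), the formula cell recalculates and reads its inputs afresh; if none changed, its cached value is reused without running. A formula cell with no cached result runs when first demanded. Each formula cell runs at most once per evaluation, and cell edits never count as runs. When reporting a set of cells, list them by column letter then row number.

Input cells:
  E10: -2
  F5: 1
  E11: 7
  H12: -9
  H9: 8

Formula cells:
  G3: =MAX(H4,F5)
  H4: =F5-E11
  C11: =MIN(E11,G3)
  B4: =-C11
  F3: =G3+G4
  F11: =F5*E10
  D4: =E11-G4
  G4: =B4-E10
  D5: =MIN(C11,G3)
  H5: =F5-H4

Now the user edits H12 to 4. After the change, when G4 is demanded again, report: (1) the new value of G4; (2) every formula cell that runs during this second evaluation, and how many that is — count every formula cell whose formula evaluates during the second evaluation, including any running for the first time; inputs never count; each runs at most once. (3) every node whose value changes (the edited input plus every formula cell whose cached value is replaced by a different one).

Initial pass — values computed on the first demand:
  H4 = 1 - 7 = -6
  G3 = MAX(-6, 1) = 1
  C11 = MIN(7, 1) = 1
  B4 = -(1) = -1
  G4 = -1 - -2 = 1

Second demand — change propagation:
  no demanded computation ever read H12, so the edit dirties nothing and nothing runs.

The important point: nothing the output needs ever reads H12, so the edit is invisible to it.

G4 now evaluates to 1.
Run set: none (0 run).
Changed values: H12.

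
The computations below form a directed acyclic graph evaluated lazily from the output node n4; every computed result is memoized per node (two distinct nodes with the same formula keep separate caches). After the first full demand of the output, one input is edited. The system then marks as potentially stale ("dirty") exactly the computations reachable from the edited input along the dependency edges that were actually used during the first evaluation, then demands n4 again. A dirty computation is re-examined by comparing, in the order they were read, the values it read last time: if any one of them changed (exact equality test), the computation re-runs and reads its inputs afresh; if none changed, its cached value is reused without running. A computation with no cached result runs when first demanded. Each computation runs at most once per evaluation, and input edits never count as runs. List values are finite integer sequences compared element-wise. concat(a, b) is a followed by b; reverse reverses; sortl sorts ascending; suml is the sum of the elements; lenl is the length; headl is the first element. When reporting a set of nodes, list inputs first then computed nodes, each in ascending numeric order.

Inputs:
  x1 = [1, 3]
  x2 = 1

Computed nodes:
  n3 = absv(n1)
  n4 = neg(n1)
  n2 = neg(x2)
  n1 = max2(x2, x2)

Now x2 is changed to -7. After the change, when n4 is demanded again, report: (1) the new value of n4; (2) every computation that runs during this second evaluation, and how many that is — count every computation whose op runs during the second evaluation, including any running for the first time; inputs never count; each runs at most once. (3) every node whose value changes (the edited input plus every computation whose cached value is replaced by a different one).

Demanding n4 again yields 7.
2 computations run: n1, n4.
The nodes whose values change: x2, n1, n4.

First demand of the output computes:
  n1 = max2(1, 1) = 1
  n4 = neg(1) = -1

After the edit, cleaning proceeds:
  n1: a read changed (x2 1->-7; x2 1->-7) — executes, giving -7.
  n4: a read changed (n1 1->-7) — executes, giving 7.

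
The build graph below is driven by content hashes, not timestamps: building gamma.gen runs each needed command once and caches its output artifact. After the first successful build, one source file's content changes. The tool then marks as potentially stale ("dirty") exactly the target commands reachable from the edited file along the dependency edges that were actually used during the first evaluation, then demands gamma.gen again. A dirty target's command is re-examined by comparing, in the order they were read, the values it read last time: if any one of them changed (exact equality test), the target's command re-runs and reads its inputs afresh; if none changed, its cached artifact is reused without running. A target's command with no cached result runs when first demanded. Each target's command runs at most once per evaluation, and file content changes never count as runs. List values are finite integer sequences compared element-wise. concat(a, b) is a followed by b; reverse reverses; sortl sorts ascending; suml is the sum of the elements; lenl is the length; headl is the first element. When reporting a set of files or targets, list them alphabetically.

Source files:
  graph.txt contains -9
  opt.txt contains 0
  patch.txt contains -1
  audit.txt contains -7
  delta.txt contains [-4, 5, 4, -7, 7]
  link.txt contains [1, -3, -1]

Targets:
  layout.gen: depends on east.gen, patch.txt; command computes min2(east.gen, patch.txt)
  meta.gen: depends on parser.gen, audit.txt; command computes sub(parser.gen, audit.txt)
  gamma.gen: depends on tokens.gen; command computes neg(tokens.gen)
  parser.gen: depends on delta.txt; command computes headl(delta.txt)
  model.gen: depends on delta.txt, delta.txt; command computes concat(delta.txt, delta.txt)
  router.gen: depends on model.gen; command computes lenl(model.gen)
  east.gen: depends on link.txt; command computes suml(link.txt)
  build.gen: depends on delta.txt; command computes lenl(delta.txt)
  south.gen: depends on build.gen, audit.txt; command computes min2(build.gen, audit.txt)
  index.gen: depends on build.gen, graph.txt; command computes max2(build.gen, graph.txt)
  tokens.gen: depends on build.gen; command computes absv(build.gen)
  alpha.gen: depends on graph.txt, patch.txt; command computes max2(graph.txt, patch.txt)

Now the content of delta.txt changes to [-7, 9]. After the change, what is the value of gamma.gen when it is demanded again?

gamma.gen now evaluates to -2.

Initial pass — values computed on the first demand:
  build.gen = lenl([-4, 5, 4, -7, 7]) = 5
  tokens.gen = absv(5) = 5
  gamma.gen = neg(5) = -5

Second demand — change propagation:
  build.gen: re-runs because delta.txt [-4, 5, 4, -7, 7]->[-7, 9]; new result 2.
  tokens.gen: re-runs because build.gen 5->2; new result 2.
  gamma.gen: re-runs because tokens.gen 5->2; new result -2.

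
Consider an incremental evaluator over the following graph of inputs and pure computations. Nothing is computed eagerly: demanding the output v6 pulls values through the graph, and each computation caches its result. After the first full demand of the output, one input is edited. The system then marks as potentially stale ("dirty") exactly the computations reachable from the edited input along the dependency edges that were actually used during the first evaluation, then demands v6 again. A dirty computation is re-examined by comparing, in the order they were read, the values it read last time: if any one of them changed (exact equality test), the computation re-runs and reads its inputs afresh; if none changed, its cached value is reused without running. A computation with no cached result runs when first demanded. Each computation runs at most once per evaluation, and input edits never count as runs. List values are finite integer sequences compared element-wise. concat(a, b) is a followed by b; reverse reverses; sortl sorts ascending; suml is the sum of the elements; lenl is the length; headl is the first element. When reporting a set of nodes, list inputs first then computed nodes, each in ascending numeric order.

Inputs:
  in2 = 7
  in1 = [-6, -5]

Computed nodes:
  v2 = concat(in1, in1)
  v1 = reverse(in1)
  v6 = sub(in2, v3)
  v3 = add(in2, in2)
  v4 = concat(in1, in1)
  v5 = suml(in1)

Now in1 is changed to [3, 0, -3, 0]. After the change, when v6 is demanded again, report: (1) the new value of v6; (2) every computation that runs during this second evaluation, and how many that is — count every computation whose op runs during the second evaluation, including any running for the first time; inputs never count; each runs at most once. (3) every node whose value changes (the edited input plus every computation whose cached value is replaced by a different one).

Initial pass — values computed on the first demand:
  v3 = add(7, 7) = 14
  v6 = sub(7, 14) = -7

Second demand — change propagation:
  no demanded computation ever read in1, so the edit dirties nothing and nothing runs.

The important point: nothing the output needs ever reads in1, so the edit is invisible to it.

v6 now evaluates to -7.
Run set: none (0 run).
Changed values: in1.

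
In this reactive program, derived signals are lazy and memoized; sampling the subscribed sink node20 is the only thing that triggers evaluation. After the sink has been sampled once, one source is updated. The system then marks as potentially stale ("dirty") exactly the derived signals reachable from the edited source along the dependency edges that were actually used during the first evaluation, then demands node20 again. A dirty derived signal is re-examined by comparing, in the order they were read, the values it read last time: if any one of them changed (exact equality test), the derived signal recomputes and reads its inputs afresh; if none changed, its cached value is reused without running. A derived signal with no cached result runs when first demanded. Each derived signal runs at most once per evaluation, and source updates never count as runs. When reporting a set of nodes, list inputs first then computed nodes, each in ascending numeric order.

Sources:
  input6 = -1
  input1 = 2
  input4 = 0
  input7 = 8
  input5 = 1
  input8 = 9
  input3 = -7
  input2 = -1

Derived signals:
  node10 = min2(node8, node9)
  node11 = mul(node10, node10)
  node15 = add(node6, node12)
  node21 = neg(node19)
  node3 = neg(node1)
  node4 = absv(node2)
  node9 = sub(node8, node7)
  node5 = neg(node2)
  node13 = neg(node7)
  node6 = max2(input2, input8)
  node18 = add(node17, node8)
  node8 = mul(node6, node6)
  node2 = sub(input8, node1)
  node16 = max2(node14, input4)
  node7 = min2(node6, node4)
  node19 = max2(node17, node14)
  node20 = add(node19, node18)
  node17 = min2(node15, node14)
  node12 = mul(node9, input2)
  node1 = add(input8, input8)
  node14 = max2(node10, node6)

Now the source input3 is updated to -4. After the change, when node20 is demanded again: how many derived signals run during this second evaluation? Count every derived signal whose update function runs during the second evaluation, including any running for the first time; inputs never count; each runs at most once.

0 derived signals run: none.
Note the shortcut — nothing in the graph depends on input3 at all, so no recomputation happens.

First demand of the output computes:
  node1 = add(9, 9) = 18
  node2 = sub(9, 18) = -9
  node4 = absv(-9) = 9
  node6 = max2(-1, 9) = 9
  node7 = min2(9, 9) = 9
  node8 = mul(9, 9) = 81
  node9 = sub(81, 9) = 72
  node10 = min2(81, 72) = 72
  node12 = mul(72, -1) = -72
  node14 = max2(72, 9) = 72
  node15 = add(9, -72) = -63
  node17 = min2(-63, 72) = -63
  node18 = add(-63, 81) = 18
  node19 = max2(-63, 72) = 72
  node20 = add(72, 18) = 90

After the edit, cleaning proceeds:
  no node depends on input3 at all; the second demand re-runs nothing.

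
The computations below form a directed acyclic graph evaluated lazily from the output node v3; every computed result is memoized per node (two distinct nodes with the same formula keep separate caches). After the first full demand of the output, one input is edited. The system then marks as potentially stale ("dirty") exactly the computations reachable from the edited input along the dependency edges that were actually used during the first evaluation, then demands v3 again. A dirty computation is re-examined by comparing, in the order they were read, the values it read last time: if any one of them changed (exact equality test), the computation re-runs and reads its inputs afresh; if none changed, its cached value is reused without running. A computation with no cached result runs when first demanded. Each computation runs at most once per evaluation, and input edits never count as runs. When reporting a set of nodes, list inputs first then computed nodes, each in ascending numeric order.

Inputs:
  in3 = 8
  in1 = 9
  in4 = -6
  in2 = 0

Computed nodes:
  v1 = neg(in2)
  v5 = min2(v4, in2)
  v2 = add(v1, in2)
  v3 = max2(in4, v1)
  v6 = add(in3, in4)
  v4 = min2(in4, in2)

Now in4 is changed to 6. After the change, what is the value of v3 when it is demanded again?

Demanding v3 again yields 6.

First demand of the output computes:
  v1 = neg(0) = 0
  v3 = max2(-6, 0) = 0

After the edit, cleaning proceeds:
  v3: a read changed (in4 -6->6) — executes, giving 6.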